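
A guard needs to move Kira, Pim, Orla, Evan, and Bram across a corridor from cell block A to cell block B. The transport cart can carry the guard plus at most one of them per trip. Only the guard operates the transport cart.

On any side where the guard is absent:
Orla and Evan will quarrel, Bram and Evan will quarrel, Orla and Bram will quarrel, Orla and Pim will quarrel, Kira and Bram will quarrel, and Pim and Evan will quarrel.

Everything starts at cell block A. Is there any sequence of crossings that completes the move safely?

No

Whatever the first load, the items left behind include a forbidden pair without the guard. No opening move is safe, so no plan exists.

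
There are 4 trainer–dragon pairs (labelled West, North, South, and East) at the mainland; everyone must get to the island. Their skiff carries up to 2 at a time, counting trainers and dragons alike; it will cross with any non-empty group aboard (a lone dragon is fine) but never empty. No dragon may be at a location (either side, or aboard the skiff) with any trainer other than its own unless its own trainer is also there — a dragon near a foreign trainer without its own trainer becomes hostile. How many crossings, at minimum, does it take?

Following every safe sequence of crossings from the start, the most of the 8 that can be at the island as the skiff arrives there on crossings 1, 3, 5 is 2, 3, 4 respectively; the best ever achieved is 4 of 8.
From crossing 7 on, no configuration arises that was not already reachable earlier: only 44 distinct safe configurations (who is on which side, and where the skiff is) can ever be reached, none of them has everyone across, and every continuation just revisits them. So no valid plan exists.

impossible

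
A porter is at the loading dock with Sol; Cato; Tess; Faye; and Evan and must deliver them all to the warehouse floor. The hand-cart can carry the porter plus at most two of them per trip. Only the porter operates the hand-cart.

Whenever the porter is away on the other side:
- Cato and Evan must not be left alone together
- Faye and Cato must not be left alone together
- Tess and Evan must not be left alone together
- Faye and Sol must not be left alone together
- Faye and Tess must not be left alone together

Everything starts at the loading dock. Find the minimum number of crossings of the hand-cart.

7

Counting alone: the porter can take at most 2 across per trip to the warehouse floor, so moving all 5 needs at least 3 loaded trips out, with a return between consecutive ones — at least 5 crossings.
The safety rule pushes this higher. Following every safe sequence of crossings, the most of the 5 that can be at the warehouse floor as the hand-cart arrives there on crossing 5 is 4 — never all 5.
So no plan with fewer than 7 crossings exists, and this one achieves 7:
1. Porter goes to the warehouse floor with Evan and Faye.
2. Porter goes back to the loading dock alone.
3. Porter goes to the warehouse floor with Sol.
4. Porter goes back to the loading dock with Faye.
5. Porter goes to the warehouse floor with Cato and Tess.
6. Porter goes back to the loading dock with Evan.
7. Porter goes to the warehouse floor with Evan and Faye.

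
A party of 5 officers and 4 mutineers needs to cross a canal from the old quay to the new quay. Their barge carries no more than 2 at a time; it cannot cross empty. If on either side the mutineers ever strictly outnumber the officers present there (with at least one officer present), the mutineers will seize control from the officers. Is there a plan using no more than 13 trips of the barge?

Counting alone: each trip to the new quay takes at most 2 across and each return brings at least 1 back, so after t trips out (and t−1 returns) at most 2t − (t−1) of the 9 are across; that first reaches 9 at t = 8, so at least 15 crossings are needed.
Since 13 < 15, 13 crossings cannot be enough. (The shortest complete plan in fact takes 15:)
1. 2 mutineers → the new quay.  (the old quay: 5O 2M; the new quay: 0O 2M)
2. 1 mutineer ← the old quay.  (the old quay: 5O 3M; the new quay: 0O 1M)
3. 2 mutineers → the new quay.  (the old quay: 5O 1M; the new quay: 0O 3M)
4. 1 mutineer ← the old quay.  (the old quay: 5O 2M; the new quay: 0O 2M)
5. 2 officers → the new quay.  (the old quay: 3O 2M; the new quay: 2O 2M)
6. 1 mutineer ← the old quay.  (the old quay: 3O 3M; the new quay: 2O 1M)
7. 1 officer and 1 mutineer → the new quay.  (the old quay: 2O 2M; the new quay: 3O 2M)
8. 1 officer ← the old quay.  (the old quay: 3O 2M; the new quay: 2O 2M)
9. 1 officer and 1 mutineer → the new quay.  (the old quay: 2O 1M; the new quay: 3O 3M)
10. 1 mutineer ← the old quay.  (the old quay: 2O 2M; the new quay: 3O 2M)
11. 1 officer and 1 mutineer → the new quay.  (the old quay: 1O 1M; the new quay: 4O 3M)
12. 1 officer ← the old quay.  (the old quay: 2O 1M; the new quay: 3O 3M)
13. 1 officer and 1 mutineer → the new quay.  (the old quay: 1O 0M; the new quay: 4O 4M)
14. 1 mutineer ← the old quay.  (the old quay: 1O 1M; the new quay: 4O 3M)
15. 1 officer and 1 mutineer → the new quay.  (the old quay: 0O 0M; the new quay: 5O 4M)

No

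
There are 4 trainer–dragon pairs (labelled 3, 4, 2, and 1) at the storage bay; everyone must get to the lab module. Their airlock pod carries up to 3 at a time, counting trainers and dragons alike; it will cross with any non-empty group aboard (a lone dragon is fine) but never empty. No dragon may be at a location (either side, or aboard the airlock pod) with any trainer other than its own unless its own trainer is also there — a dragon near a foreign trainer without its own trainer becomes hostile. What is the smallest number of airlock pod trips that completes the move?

9

Counting alone: each trip to the lab module takes at most 3 across and each return brings at least 1 back, so after t trips out (and t−1 returns) at most 3t − (t−1) of the 8 are across; that first reaches 8 at t = 4, so at least 7 crossings are needed.
The safety rule pushes this higher. Following every safe sequence of crossings, the most of the 8 that can be at the lab module as the airlock pod arrives there on crossing 7 is 7 — never all 8.
So no plan with fewer than 9 crossings exists, and this one achieves 9:
1. dragon 3 and trainer 3 cross → the lab module.
2. trainer 3 crosses ← the storage bay.
3. dragon 4, trainer 3, and trainer 4 cross → the lab module.
4. dragon 3 and trainer 3 cross ← the storage bay.
5. trainer 1, trainer 2, and trainer 3 cross → the lab module.
6. dragon 4 crosses ← the storage bay.
7. dragon 3 and dragon 4 cross → the lab module.
8. dragon 3 crosses ← the storage bay.
9. dragon 1, dragon 2, and dragon 3 cross → the lab module.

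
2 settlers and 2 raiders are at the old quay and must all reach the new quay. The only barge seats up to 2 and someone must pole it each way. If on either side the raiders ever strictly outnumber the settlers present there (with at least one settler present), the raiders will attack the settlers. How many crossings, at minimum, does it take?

Counting alone: each trip to the new quay takes at most 2 across and each return brings at least 1 back, so after t trips out (and t−1 returns) at most 2t − (t−1) of the 4 are across; that first reaches 4 at t = 3, so at least 5 crossings are needed.
The plan below uses exactly 5 crossings, so it is optimal:
1. 2 raiders → the new quay.  (the old quay: 2S 0R; the new quay: 0S 2R)
2. 1 raider ← the old quay.  (the old quay: 2S 1R; the new quay: 0S 1R)
3. 2 settlers → the new quay.  (the old quay: 0S 1R; the new quay: 2S 1R)
4. 1 raider ← the old quay.  (the old quay: 0S 2R; the new quay: 2S 0R)
5. 2 raiders → the new quay.  (the old quay: 0S 0R; the new quay: 2S 2R)

5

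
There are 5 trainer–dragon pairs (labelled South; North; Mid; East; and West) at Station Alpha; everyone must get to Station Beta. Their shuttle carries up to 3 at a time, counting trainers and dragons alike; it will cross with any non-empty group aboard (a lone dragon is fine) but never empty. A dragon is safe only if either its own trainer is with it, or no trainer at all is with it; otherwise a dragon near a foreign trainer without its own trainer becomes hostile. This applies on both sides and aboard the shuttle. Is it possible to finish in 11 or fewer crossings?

Yes — this plan uses 11 crossings (≤ 11):
1. dragon South and trainer South cross → Station Beta.
2. trainer South crosses ← Station Alpha.
3. dragon East, dragon Mid, and dragon North cross → Station Beta.
4. dragon South crosses ← Station Alpha.
5. trainer East, trainer Mid, and trainer North cross → Station Beta.
6. dragon North and trainer North cross ← Station Alpha.
7. trainer North, trainer South, and trainer West cross → Station Beta.
8. dragon Mid crosses ← Station Alpha.
9. dragon North and dragon South cross → Station Beta.
10. dragon South crosses ← Station Alpha.
11. dragon Mid, dragon South, and dragon West cross → Station Beta.

Yes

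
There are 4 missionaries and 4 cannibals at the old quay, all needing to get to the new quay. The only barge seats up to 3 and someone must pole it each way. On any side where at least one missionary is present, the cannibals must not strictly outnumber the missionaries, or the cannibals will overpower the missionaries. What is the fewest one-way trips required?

9

Counting alone: each trip to the new quay takes at most 3 across and each return brings at least 1 back, so after t trips out (and t−1 returns) at most 3t − (t−1) of the 8 are across; that first reaches 8 at t = 4, so at least 7 crossings are needed.
The safety rule pushes this higher. Following every safe sequence of crossings, the most of the 8 that can be at the new quay as the barge arrives there on crossing 7 is 7 — never all 8.
So no plan with fewer than 9 crossings exists, and this one achieves 9:
1. 2 cannibals → the new quay.  (the old quay: 4M 2C; the new quay: 0M 2C)
2. 1 cannibal ← the old quay.  (the old quay: 4M 3C; the new quay: 0M 1C)
3. 3 cannibals → the new quay.  (the old quay: 4M 0C; the new quay: 0M 4C)
4. 1 cannibal ← the old quay.  (the old quay: 4M 1C; the new quay: 0M 3C)
5. 3 missionaries → the new quay.  (the old quay: 1M 1C; the new quay: 3M 3C)
6. 1 missionary and 1 cannibal ← the old quay.  (the old quay: 2M 2C; the new quay: 2M 2C)
7. 2 missionaries → the new quay.  (the old quay: 0M 2C; the new quay: 4M 2C)
8. 1 cannibal ← the old quay.  (the old quay: 0M 3C; the new quay: 4M 1C)
9. 3 cannibals → the new quay.  (the old quay: 0M 0C; the new quay: 4M 4C)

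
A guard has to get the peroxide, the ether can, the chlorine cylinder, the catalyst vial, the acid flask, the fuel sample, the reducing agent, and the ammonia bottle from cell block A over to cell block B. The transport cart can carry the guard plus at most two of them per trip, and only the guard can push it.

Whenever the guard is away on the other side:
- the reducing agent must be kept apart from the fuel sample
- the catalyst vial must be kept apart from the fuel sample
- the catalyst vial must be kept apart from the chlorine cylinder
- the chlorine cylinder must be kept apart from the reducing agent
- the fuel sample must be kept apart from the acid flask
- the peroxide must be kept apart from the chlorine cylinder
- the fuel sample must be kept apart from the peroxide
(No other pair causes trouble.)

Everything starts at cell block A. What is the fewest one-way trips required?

9

Counting alone: the guard can take at most 2 across per trip to cell block B, so moving all 8 needs at least 4 loaded trips out, with a return between consecutive ones — at least 7 crossings.
The safety rule pushes this higher. Following every safe sequence of crossings, the most of the 8 that can be at cell block B as the transport cart arrives there on crossing 7 is 6 — never all 8.
So no plan with fewer than 9 crossings exists, and this one achieves 9:
1. Guard goes to cell block B with the chlorine cylinder and the fuel sample.  [cell block A: the acid flask, the ammonia bottle, the catalyst vial, the ether can, the peroxide, the reducing agent | cell block B: the chlorine cylinder, the fuel sample]
2. Guard goes back to cell block A alone.  [cell block A: the acid flask, the ammonia bottle, the catalyst vial, the ether can, the peroxide, the reducing agent | cell block B: the chlorine cylinder, the fuel sample]
3. Guard goes to cell block B with the catalyst vial and the peroxide.  [cell block A: the acid flask, the ammonia bottle, the ether can, the reducing agent | cell block B: the catalyst vial, the chlorine cylinder, the fuel sample, the peroxide]
4. Guard goes back to cell block A with the chlorine cylinder and the fuel sample.  [cell block A: the acid flask, the ammonia bottle, the chlorine cylinder, the ether can, the fuel sample, the reducing agent | cell block B: the catalyst vial, the peroxide]
5. Guard goes to cell block B with the acid flask and the reducing agent.  [cell block A: the ammonia bottle, the chlorine cylinder, the ether can, the fuel sample | cell block B: the acid flask, the catalyst vial, the peroxide, the reducing agent]
6. Guard goes back to cell block A alone.  [cell block A: the ammonia bottle, the chlorine cylinder, the ether can, the fuel sample | cell block B: the acid flask, the catalyst vial, the peroxide, the reducing agent]
7. Guard goes to cell block B with the ammonia bottle and the ether can.  [cell block A: the chlorine cylinder, the fuel sample | cell block B: the acid flask, the ammonia bottle, the catalyst vial, the ether can, the peroxide, the reducing agent]
8. Guard goes back to cell block A alone.  [cell block A: the chlorine cylinder, the fuel sample | cell block B: the acid flask, the ammonia bottle, the catalyst vial, the ether can, the peroxide, the reducing agent]
9. Guard goes to cell block B with the chlorine cylinder and the fuel sample.  [cell block A: — | cell block B: the acid flask, the ammonia bottle, the catalyst vial, the chlorine cylinder, the ether can, the fuel sample, the peroxide, the reducing agent]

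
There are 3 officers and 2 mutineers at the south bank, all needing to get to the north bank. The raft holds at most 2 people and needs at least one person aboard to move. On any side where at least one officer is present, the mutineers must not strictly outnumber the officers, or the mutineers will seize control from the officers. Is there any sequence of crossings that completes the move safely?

1. 2 mutineers → the north bank.  (the south bank: 3O 0M; the north bank: 0O 2M)
2. 1 mutineer ← the south bank.  (the south bank: 3O 1M; the north bank: 0O 1M)
3. 2 officers → the north bank.  (the south bank: 1O 1M; the north bank: 2O 1M)
4. 1 officer ← the south bank.  (the south bank: 2O 1M; the north bank: 1O 1M)
5. 1 officer and 1 mutineer → the north bank.  (the south bank: 1O 0M; the north bank: 2O 2M)
6. 1 mutineer ← the south bank.  (the south bank: 1O 1M; the north bank: 2O 1M)
7. 1 officer and 1 mutineer → the north bank.  (the south bank: 0O 0M; the north bank: 3O 2M)

Yes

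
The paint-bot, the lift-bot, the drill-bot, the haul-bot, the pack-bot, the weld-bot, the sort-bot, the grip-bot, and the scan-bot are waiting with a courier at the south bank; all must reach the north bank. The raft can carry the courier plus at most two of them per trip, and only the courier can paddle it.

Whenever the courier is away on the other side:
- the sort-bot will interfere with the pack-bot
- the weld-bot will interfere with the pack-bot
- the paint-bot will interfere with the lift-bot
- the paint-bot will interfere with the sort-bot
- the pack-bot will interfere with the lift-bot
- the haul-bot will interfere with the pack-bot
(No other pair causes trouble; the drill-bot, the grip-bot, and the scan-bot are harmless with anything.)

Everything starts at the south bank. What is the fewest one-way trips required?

11

Counting alone: the courier can take at most 2 across per trip to the north bank, so moving all 9 needs at least 5 loaded trips out, with a return between consecutive ones — at least 9 crossings.
The safety rule pushes this higher. Following every safe sequence of crossings, the most of the 9 that can be at the north bank as the raft arrives there on crossing 9 is 8 — never all 9.
So no plan with fewer than 11 crossings exists, and this one achieves 11:
1. Courier goes to the north bank with the pack-bot and the paint-bot.  [the south bank: the drill-bot, the grip-bot, the haul-bot, the lift-bot, the scan-bot, the sort-bot, the weld-bot | the north bank: the pack-bot, the paint-bot]
2. Courier goes back to the south bank alone.  [the south bank: the drill-bot, the grip-bot, the haul-bot, the lift-bot, the scan-bot, the sort-bot, the weld-bot | the north bank: the pack-bot, the paint-bot]
3. Courier goes to the north bank with the drill-bot.  [the south bank: the grip-bot, the haul-bot, the lift-bot, the scan-bot, the sort-bot, the weld-bot | the north bank: the drill-bot, the pack-bot, the paint-bot]
4. Courier goes back to the south bank alone.  [the south bank: the grip-bot, the haul-bot, the lift-bot, the scan-bot, the sort-bot, the weld-bot | the north bank: the drill-bot, the pack-bot, the paint-bot]
5. Courier goes to the north bank with the haul-bot and the lift-bot.  [the south bank: the grip-bot, the scan-bot, the sort-bot, the weld-bot | the north bank: the drill-bot, the haul-bot, the lift-bot, the pack-bot, the paint-bot]
6. Courier goes back to the south bank with the pack-bot and the paint-bot.  [the south bank: the grip-bot, the pack-bot, the paint-bot, the scan-bot, the sort-bot, the weld-bot | the north bank: the drill-bot, the haul-bot, the lift-bot]
7. Courier goes to the north bank with the sort-bot and the weld-bot.  [the south bank: the grip-bot, the pack-bot, the paint-bot, the scan-bot | the north bank: the drill-bot, the haul-bot, the lift-bot, the sort-bot, the weld-bot]
8. Courier goes back to the south bank alone.  [the south bank: the grip-bot, the pack-bot, the paint-bot, the scan-bot | the north bank: the drill-bot, the haul-bot, the lift-bot, the sort-bot, the weld-bot]
9. Courier goes to the north bank with the grip-bot and the scan-bot.  [the south bank: the pack-bot, the paint-bot | the north bank: the drill-bot, the grip-bot, the haul-bot, the lift-bot, the scan-bot, the sort-bot, the weld-bot]
10. Courier goes back to the south bank alone.  [the south bank: the pack-bot, the paint-bot | the north bank: the drill-bot, the grip-bot, the haul-bot, the lift-bot, the scan-bot, the sort-bot, the weld-bot]
11. Courier goes to the north bank with the pack-bot and the paint-bot.  [the south bank: — | the north bank: the drill-bot, the grip-bot, the haul-bot, the lift-bot, the pack-bot, the paint-bot, the scan-bot, the sort-bot, the weld-bot]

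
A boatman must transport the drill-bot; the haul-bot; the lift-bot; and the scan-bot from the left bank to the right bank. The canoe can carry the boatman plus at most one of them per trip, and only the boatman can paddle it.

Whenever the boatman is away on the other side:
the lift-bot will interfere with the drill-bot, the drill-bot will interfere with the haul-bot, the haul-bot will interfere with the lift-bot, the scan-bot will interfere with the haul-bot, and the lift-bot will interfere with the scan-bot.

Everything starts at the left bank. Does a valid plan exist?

No

Whatever the first load, the items left behind include a forbidden pair without the boatman. No opening move is safe, so no plan exists.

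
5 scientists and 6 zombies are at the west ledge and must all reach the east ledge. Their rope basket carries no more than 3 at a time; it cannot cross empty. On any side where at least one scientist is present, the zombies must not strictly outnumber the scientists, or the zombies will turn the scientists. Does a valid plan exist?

No

The zombies already outnumber the scientists at the west ledge before anyone moves, so the starting position itself is disallowed.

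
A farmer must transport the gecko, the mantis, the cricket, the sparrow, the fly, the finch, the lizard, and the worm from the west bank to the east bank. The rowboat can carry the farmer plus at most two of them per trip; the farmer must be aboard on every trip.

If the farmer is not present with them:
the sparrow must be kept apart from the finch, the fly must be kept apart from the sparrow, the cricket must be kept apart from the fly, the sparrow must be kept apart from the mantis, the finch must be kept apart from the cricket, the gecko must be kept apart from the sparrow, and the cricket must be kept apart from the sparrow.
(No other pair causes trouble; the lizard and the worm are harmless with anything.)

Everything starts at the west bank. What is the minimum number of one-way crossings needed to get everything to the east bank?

Counting alone: the farmer can take at most 2 across per trip to the east bank, so moving all 8 needs at least 4 loaded trips out, with a return between consecutive ones — at least 7 crossings.
The safety rule pushes this higher. Following every safe sequence of crossings, the most of the 8 that can be at the east bank as the rowboat arrives there on crossings 7, 9, 11 is 5, 6, 7 respectively — never all 8.
So no plan with fewer than 13 crossings exists, and this one achieves 13:
1. Farmer goes to the east bank with the cricket and the sparrow.  [the west bank: the finch, the fly, the gecko, the lizard, the mantis, the worm | the east bank: the cricket, the sparrow]
2. Farmer goes back to the west bank with the cricket.  [the west bank: the cricket, the finch, the fly, the gecko, the lizard, the mantis, the worm | the east bank: the sparrow]
3. Farmer goes to the east bank with the cricket and the gecko.  [the west bank: the finch, the fly, the lizard, the mantis, the worm | the east bank: the cricket, the gecko, the sparrow]
4. Farmer goes back to the west bank with the sparrow.  [the west bank: the finch, the fly, the lizard, the mantis, the sparrow, the worm | the east bank: the cricket, the gecko]
5. Farmer goes to the east bank with the mantis and the sparrow.  [the west bank: the finch, the fly, the lizard, the worm | the east bank: the cricket, the gecko, the mantis, the sparrow]
6. Farmer goes back to the west bank with the sparrow.  [the west bank: the finch, the fly, the lizard, the sparrow, the worm | the east bank: the cricket, the gecko, the mantis]
7. Farmer goes to the east bank with the lizard and the sparrow.  [the west bank: the finch, the fly, the worm | the east bank: the cricket, the gecko, the lizard, the mantis, the sparrow]
8. Farmer goes back to the west bank with the sparrow.  [the west bank: the finch, the fly, the sparrow, the worm | the east bank: the cricket, the gecko, the lizard, the mantis]
9. Farmer goes to the east bank with the sparrow and the worm.  [the west bank: the finch, the fly | the east bank: the cricket, the gecko, the lizard, the mantis, the sparrow, the worm]
10. Farmer goes back to the west bank with the sparrow.  [the west bank: the finch, the fly, the sparrow | the east bank: the cricket, the gecko, the lizard, the mantis, the worm]
11. Farmer goes to the east bank with the finch and the fly.  [the west bank: the sparrow | the east bank: the cricket, the finch, the fly, the gecko, the lizard, the mantis, the worm]
12. Farmer goes back to the west bank with the cricket.  [the west bank: the cricket, the sparrow | the east bank: the finch, the fly, the gecko, the lizard, the mantis, the worm]
13. Farmer goes to the east bank with the cricket and the sparrow.  [the west bank: — | the east bank: the cricket, the finch, the fly, the gecko, the lizard, the mantis, the sparrow, the worm]

13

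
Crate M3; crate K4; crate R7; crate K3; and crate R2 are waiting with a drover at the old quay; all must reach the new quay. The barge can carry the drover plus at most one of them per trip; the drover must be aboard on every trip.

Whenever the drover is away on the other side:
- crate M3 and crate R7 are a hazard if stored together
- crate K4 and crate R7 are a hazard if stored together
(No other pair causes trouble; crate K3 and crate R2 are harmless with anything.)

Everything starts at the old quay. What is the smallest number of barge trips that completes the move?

11

Counting alone: the drover can take at most 1 across per trip to the new quay, so moving all 5 needs at least 5 loaded trips out, with a return between consecutive ones — at least 9 crossings.
The safety rule pushes this higher. Following every safe sequence of crossings, the most of the 5 that can be at the new quay as the barge arrives there on crossing 9 is 4 — never all 5.
So no plan with fewer than 11 crossings exists, and this one achieves 11:
1. Drover goes to the new quay with crate R7.  [the old quay: crate K3, crate K4, crate M3, crate R2 | the new quay: crate R7]
2. Drover goes back to the old quay alone.  [the old quay: crate K3, crate K4, crate M3, crate R2 | the new quay: crate R7]
3. Drover goes to the new quay with crate M3.  [the old quay: crate K3, crate K4, crate R2 | the new quay: crate M3, crate R7]
4. Drover goes back to the old quay with crate R7.  [the old quay: crate K3, crate K4, crate R2, crate R7 | the new quay: crate M3]
5. Drover goes to the new quay with crate K4.  [the old quay: crate K3, crate R2, crate R7 | the new quay: crate K4, crate M3]
6. Drover goes back to the old quay alone.  [the old quay: crate K3, crate R2, crate R7 | the new quay: crate K4, crate M3]
7. Drover goes to the new quay with crate K3.  [the old quay: crate R2, crate R7 | the new quay: crate K3, crate K4, crate M3]
8. Drover goes back to the old quay alone.  [the old quay: crate R2, crate R7 | the new quay: crate K3, crate K4, crate M3]
9. Drover goes to the new quay with crate R2.  [the old quay: crate R7 | the new quay: crate K3, crate K4, crate M3, crate R2]
10. Drover goes back to the old quay alone.  [the old quay: crate R7 | the new quay: crate K3, crate K4, crate M3, crate R2]
11. Drover goes to the new quay with crate R7.  [the old quay: — | the new quay: crate K3, crate K4, crate M3, crate R2, crate R7]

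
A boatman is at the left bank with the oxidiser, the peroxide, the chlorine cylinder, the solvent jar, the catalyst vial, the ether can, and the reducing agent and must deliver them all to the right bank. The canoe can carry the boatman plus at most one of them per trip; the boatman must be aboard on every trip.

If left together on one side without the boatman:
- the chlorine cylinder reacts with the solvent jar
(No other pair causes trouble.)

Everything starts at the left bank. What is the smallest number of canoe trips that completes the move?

13

Counting alone: the boatman can take at most 1 across per trip to the right bank, so moving all 7 needs at least 7 loaded trips out, with a return between consecutive ones — at least 13 crossings.
The plan below uses exactly 13 crossings, so it is optimal:
1. Boatman goes to the right bank with the chlorine cylinder.  [the left bank: the catalyst vial, the ether can, the oxidiser, the peroxide, the reducing agent, the solvent jar | the right bank: the chlorine cylinder]
2. Boatman goes back to the left bank alone.  [the left bank: the catalyst vial, the ether can, the oxidiser, the peroxide, the reducing agent, the solvent jar | the right bank: the chlorine cylinder]
3. Boatman goes to the right bank with the oxidiser.  [the left bank: the catalyst vial, the ether can, the peroxide, the reducing agent, the solvent jar | the right bank: the chlorine cylinder, the oxidiser]
4. Boatman goes back to the left bank alone.  [the left bank: the catalyst vial, the ether can, the peroxide, the reducing agent, the solvent jar | the right bank: the chlorine cylinder, the oxidiser]
5. Boatman goes to the right bank with the peroxide.  [the left bank: the catalyst vial, the ether can, the reducing agent, the solvent jar | the right bank: the chlorine cylinder, the oxidiser, the peroxide]
6. Boatman goes back to the left bank alone.  [the left bank: the catalyst vial, the ether can, the reducing agent, the solvent jar | the right bank: the chlorine cylinder, the oxidiser, the peroxide]
7. Boatman goes to the right bank with the catalyst vial.  [the left bank: the ether can, the reducing agent, the solvent jar | the right bank: the catalyst vial, the chlorine cylinder, the oxidiser, the peroxide]
8. Boatman goes back to the left bank alone.  [the left bank: the ether can, the reducing agent, the solvent jar | the right bank: the catalyst vial, the chlorine cylinder, the oxidiser, the peroxide]
9. Boatman goes to the right bank with the ether can.  [the left bank: the reducing agent, the solvent jar | the right bank: the catalyst vial, the chlorine cylinder, the ether can, the oxidiser, the peroxide]
10. Boatman goes back to the left bank alone.  [the left bank: the reducing agent, the solvent jar | the right bank: the catalyst vial, the chlorine cylinder, the ether can, the oxidiser, the peroxide]
11. Boatman goes to the right bank with the reducing agent.  [the left bank: the solvent jar | the right bank: the catalyst vial, the chlorine cylinder, the ether can, the oxidiser, the peroxide, the reducing agent]
12. Boatman goes back to the left bank alone.  [the left bank: the solvent jar | the right bank: the catalyst vial, the chlorine cylinder, the ether can, the oxidiser, the peroxide, the reducing agent]
13. Boatman goes to the right bank with the solvent jar.  [the left bank: — | the right bank: the catalyst vial, the chlorine cylinder, the ether can, the oxidiser, the peroxide, the reducing agent, the solvent jar]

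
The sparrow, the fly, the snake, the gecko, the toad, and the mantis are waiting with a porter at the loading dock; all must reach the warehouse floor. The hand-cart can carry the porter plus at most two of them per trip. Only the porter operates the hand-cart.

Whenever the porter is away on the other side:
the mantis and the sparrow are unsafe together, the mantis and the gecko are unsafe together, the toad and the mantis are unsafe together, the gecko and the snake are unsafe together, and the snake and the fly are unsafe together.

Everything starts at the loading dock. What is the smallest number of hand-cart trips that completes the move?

7

Counting alone: the porter can take at most 2 across per trip to the warehouse floor, so moving all 6 needs at least 3 loaded trips out, with a return between consecutive ones — at least 5 crossings.
The safety rule pushes this higher. Following every safe sequence of crossings, the most of the 6 that can be at the warehouse floor as the hand-cart arrives there on crossing 5 is 5 — never all 6.
So no plan with fewer than 7 crossings exists, and this one achieves 7:
1. Porter goes to the warehouse floor with the mantis and the snake.
2. Porter goes back to the loading dock alone.
3. Porter goes to the warehouse floor with the fly and the sparrow.
4. Porter goes back to the loading dock with the mantis and the snake.
5. Porter goes to the warehouse floor with the gecko and the toad.
6. Porter goes back to the loading dock alone.
7. Porter goes to the warehouse floor with the mantis and the snake.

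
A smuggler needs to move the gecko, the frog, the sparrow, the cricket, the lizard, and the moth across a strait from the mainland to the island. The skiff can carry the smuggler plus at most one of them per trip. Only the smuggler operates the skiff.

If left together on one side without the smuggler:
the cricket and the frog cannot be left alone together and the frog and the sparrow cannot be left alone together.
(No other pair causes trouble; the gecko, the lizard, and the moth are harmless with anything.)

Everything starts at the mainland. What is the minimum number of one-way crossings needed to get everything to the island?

Counting alone: the smuggler can take at most 1 across per trip to the island, so moving all 6 needs at least 6 loaded trips out, with a return between consecutive ones — at least 11 crossings.
The safety rule pushes this higher. Following every safe sequence of crossings, the most of the 6 that can be at the island as the skiff arrives there on crossing 11 is 5 — never all 6.
So no plan with fewer than 13 crossings exists, and this one achieves 13:
1. Smuggler goes to the island with the frog.  [the mainland: the cricket, the gecko, the lizard, the moth, the sparrow | the island: the frog]
2. Smuggler goes back to the mainland alone.  [the mainland: the cricket, the gecko, the lizard, the moth, the sparrow | the island: the frog]
3. Smuggler goes to the island with the gecko.  [the mainland: the cricket, the lizard, the moth, the sparrow | the island: the frog, the gecko]
4. Smuggler goes back to the mainland alone.  [the mainland: the cricket, the lizard, the moth, the sparrow | the island: the frog, the gecko]
5. Smuggler goes to the island with the sparrow.  [the mainland: the cricket, the lizard, the moth | the island: the frog, the gecko, the sparrow]
6. Smuggler goes back to the mainland with the frog.  [the mainland: the cricket, the frog, the lizard, the moth | the island: the gecko, the sparrow]
7. Smuggler goes to the island with the cricket.  [the mainland: the frog, the lizard, the moth | the island: the cricket, the gecko, the sparrow]
8. Smuggler goes back to the mainland alone.  [the mainland: the frog, the lizard, the moth | the island: the cricket, the gecko, the sparrow]
9. Smuggler goes to the island with the lizard.  [the mainland: the frog, the moth | the island: the cricket, the gecko, the lizard, the sparrow]
10. Smuggler goes back to the mainland alone.  [the mainland: the frog, the moth | the island: the cricket, the gecko, the lizard, the sparrow]
11. Smuggler goes to the island with the moth.  [the mainland: the frog | the island: the cricket, the gecko, the lizard, the moth, the sparrow]
12. Smuggler goes back to the mainland alone.  [the mainland: the frog | the island: the cricket, the gecko, the lizard, the moth, the sparrow]
13. Smuggler goes to the island with the frog.  [the mainland: — | the island: the cricket, the frog, the gecko, the lizard, the moth, the sparrow]

13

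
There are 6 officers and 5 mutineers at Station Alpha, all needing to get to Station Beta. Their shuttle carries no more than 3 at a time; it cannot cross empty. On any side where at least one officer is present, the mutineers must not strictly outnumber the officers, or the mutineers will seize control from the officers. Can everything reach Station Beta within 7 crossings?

Counting alone: each trip to Station Beta takes at most 3 across and each return brings at least 1 back, so after t trips out (and t−1 returns) at most 3t − (t−1) of the 11 are across; that first reaches 11 at t = 5, so at least 9 crossings are needed.
Since 7 < 9, 7 crossings cannot be enough. (The shortest complete plan in fact takes 9:)
1. 3 mutineers → Station Beta.  (Station Alpha: 6O 2M; Station Beta: 0O 3M)
2. 1 mutineer ← Station Alpha.  (Station Alpha: 6O 3M; Station Beta: 0O 2M)
3. 3 officers → Station Beta.  (Station Alpha: 3O 3M; Station Beta: 3O 2M)
4. 1 officer ← Station Alpha.  (Station Alpha: 4O 3M; Station Beta: 2O 2M)
5. 2 officers and 1 mutineer → Station Beta.  (Station Alpha: 2O 2M; Station Beta: 4O 3M)
6. 1 officer ← Station Alpha.  (Station Alpha: 3O 2M; Station Beta: 3O 3M)
7. 2 officers and 1 mutineer → Station Beta.  (Station Alpha: 1O 1M; Station Beta: 5O 4M)
8. 1 officer ← Station Alpha.  (Station Alpha: 2O 1M; Station Beta: 4O 4M)
9. 2 officers and 1 mutineer → Station Beta.  (Station Alpha: 0O 0M; Station Beta: 6O 5M)

No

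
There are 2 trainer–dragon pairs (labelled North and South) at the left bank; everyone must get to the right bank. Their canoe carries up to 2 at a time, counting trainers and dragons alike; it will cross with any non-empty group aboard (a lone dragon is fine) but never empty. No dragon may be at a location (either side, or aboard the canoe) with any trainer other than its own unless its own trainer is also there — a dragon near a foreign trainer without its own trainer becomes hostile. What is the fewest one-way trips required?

Counting alone: each trip to the right bank takes at most 2 across and each return brings at least 1 back, so after t trips out (and t−1 returns) at most 2t − (t−1) of the 4 are across; that first reaches 4 at t = 3, so at least 5 crossings are needed.
The plan below uses exactly 5 crossings, so it is optimal:
1. dragon North and trainer North cross → the right bank.
2. trainer North crosses ← the left bank.
3. trainer North and trainer South cross → the right bank.
4. trainer South crosses ← the left bank.
5. dragon South and trainer South cross → the right bank.

5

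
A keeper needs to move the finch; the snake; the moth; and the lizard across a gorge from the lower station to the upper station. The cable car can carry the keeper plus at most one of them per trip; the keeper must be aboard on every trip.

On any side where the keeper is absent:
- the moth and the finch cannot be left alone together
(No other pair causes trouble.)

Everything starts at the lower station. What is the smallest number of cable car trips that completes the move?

7

Counting alone: the keeper can take at most 1 across per trip to the upper station, so moving all 4 needs at least 4 loaded trips out, with a return between consecutive ones — at least 7 crossings.
The plan below uses exactly 7 crossings, so it is optimal:
1. Keeper goes to the upper station with the finch.  [the lower station: the lizard, the moth, the snake | the upper station: the finch]
2. Keeper goes back to the lower station alone.  [the lower station: the lizard, the moth, the snake | the upper station: the finch]
3. Keeper goes to the upper station with the snake.  [the lower station: the lizard, the moth | the upper station: the finch, the snake]
4. Keeper goes back to the lower station alone.  [the lower station: the lizard, the moth | the upper station: the finch, the snake]
5. Keeper goes to the upper station with the lizard.  [the lower station: the moth | the upper station: the finch, the lizard, the snake]
6. Keeper goes back to the lower station alone.  [the lower station: the moth | the upper station: the finch, the lizard, the snake]
7. Keeper goes to the upper station with the moth.  [the lower station: — | the upper station: the finch, the lizard, the moth, the snake]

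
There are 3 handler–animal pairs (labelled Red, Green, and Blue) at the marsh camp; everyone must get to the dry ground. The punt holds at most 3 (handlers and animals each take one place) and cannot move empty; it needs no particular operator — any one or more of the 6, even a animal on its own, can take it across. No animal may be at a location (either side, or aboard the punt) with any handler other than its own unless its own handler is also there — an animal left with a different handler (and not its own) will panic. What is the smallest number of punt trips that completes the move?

Counting alone: each trip to the dry ground takes at most 3 across and each return brings at least 1 back, so after t trips out (and t−1 returns) at most 3t − (t−1) of the 6 are across; that first reaches 6 at t = 3, so at least 5 crossings are needed.
The plan below uses exactly 5 crossings, so it is optimal:
1. animal Red and handler Red cross → the dry ground.
2. handler Red crosses ← the marsh camp.
3. handler Blue, handler Green, and handler Red cross → the dry ground.
4. animal Red crosses ← the marsh camp.
5. animal Blue, animal Green, and animal Red cross → the dry ground.

5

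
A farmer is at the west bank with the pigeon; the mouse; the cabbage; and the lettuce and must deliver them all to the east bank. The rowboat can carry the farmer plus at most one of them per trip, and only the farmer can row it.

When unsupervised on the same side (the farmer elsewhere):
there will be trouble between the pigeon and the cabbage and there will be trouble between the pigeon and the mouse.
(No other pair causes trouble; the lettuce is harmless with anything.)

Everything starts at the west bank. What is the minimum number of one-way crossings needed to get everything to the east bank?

9

Counting alone: the farmer can take at most 1 across per trip to the east bank, so moving all 4 needs at least 4 loaded trips out, with a return between consecutive ones — at least 7 crossings.
The safety rule pushes this higher. Following every safe sequence of crossings, the most of the 4 that can be at the east bank as the rowboat arrives there on crossing 7 is 3 — never all 4.
So no plan with fewer than 9 crossings exists, and this one achieves 9:
1. Farmer goes to the east bank with the pigeon.
2. Farmer goes back to the west bank alone.
3. Farmer goes to the east bank with the mouse.
4. Farmer goes back to the west bank with the pigeon.
5. Farmer goes to the east bank with the cabbage.
6. Farmer goes back to the west bank alone.
7. Farmer goes to the east bank with the lettuce.
8. Farmer goes back to the west bank alone.
9. Farmer goes to the east bank with the pigeon.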